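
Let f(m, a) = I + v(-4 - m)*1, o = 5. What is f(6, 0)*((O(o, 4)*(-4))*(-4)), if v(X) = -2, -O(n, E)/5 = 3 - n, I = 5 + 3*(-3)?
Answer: -960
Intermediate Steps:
I = -4 (I = 5 - 9 = -4)
O(n, E) = -15 + 5*n (O(n, E) = -5*(3 - n) = -15 + 5*n)
f(m, a) = -6 (f(m, a) = -4 - 2*1 = -4 - 2 = -6)
f(6, 0)*((O(o, 4)*(-4))*(-4)) = -6*(-15 + 5*5)*(-4)*(-4) = -6*(-15 + 25)*(-4)*(-4) = -6*10*(-4)*(-4) = -(-240)*(-4) = -6*160 = -960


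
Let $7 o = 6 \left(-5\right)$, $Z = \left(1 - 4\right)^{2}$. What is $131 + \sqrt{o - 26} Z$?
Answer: $131 + \frac{18 i \sqrt{371}}{7} \approx 131.0 + 49.529 i$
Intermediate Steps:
$Z = 9$ ($Z = \left(-3\right)^{2} = 9$)
$o = - \frac{30}{7}$ ($o = \frac{6 \left(-5\right)}{7} = \frac{1}{7} \left(-30\right) = - \frac{30}{7} \approx -4.2857$)
$131 + \sqrt{o - 26} Z = 131 + \sqrt{- \frac{30}{7} - 26} \cdot 9 = 131 + \sqrt{- \frac{212}{7}} \cdot 9 = 131 + \frac{2 i \sqrt{371}}{7} \cdot 9 = 131 + \frac{18 i \sqrt{371}}{7}$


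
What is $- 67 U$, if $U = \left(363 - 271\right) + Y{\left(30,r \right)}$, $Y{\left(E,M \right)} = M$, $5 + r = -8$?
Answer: $-5293$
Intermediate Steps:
$r = -13$ ($r = -5 - 8 = -13$)
$U = 79$ ($U = \left(363 - 271\right) - 13 = 92 - 13 = 79$)
$- 67 U = \left(-67\right) 79 = -5293$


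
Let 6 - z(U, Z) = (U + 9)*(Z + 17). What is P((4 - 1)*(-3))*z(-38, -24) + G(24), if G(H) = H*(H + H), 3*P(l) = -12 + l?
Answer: 2531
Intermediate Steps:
P(l) = -4 + l/3 (P(l) = (-12 + l)/3 = -4 + l/3)
G(H) = 2*H**2 (G(H) = H*(2*H) = 2*H**2)
z(U, Z) = 6 - (9 + U)*(17 + Z) (z(U, Z) = 6 - (U + 9)*(Z + 17) = 6 - (9 + U)*(17 + Z))
P((4 - 1)*(-3))*z(-38, -24) + G(24) = (-4 + ((4 - 1)*(-3))/3)*(-147 - 17*(-38) - 9*(-24) - 1*(-38)*(-24)) + 2*24**2 = (-4 + (3*(-3))/3)*(-147 + 646 + 216 - 912) + 2*576 = (-4 + (1/3)*(-9))*(-197) + 1152 = (-4 - 3)*(-197) + 1152 = -7*(-197) + 1152 = 1379 + 1152 = 2531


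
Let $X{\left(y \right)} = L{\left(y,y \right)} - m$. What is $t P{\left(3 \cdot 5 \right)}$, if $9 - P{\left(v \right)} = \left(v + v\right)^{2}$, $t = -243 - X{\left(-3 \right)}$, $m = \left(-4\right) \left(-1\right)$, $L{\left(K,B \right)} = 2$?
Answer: $214731$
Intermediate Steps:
$m = 4$
$X{\left(y \right)} = -2$ ($X{\left(y \right)} = 2 - 4 = -2$)
$t = -241$ ($t = -243 - -2 = -243 + 2 = -241$)
$P{\left(v \right)} = 9 - 4 v^{2}$ ($P{\left(v \right)} = 9 - \left(v + v\right)^{2} = 9 - \left(2 v\right)^{2} = 9 - 4 v^{2}$)
$t P{\left(3 \cdot 5 \right)} = - 241 \left(9 - 4 \left(3 \cdot 5\right)^{2}\right) = - 241 \left(9 - 4 \cdot 15^{2}\right) = - 241 \left(9 - 900\right) = \left(-241\right) \left(-891\right) = 214731$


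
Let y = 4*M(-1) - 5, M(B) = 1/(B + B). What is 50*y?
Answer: -350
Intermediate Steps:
M(B) = 1/(2*B)
y = -7 (y = 4*((½)/(-1)) - 5 = 4*((½)*(-1)) - 5 = 4*(-½) - 5 = -2 - 5 = -7)
50*y = 50*(-7) = -350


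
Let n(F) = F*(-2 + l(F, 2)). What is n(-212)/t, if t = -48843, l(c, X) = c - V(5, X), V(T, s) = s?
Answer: -1696/1809 ≈ -0.93753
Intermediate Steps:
l(c, X) = c - X
n(F) = F*(-4 + F) (n(F) = F*(-2 + (F - 1*2)) = F*(-2 + (F - 2)) = F*(-2 + (-2 + F)) = F*(-4 + F))
n(-212)/t = -212*(-4 - 212)/(-48843) = -212*(-216)*(-1/48843) = 45792*(-1/48843) = -1696/1809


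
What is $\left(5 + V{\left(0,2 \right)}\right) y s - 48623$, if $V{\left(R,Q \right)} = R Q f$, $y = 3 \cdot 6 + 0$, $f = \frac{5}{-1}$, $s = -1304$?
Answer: $-165983$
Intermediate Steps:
$f = -5$ ($f = 5 \left(-1\right) = -5$)
$y = 18$ ($y = 18 + 0 = 18$)
$V{\left(R,Q \right)} = - 5 Q R$ ($V{\left(R,Q \right)} = R Q \left(-5\right) = Q R \left(-5\right) = - 5 Q R$)
$\left(5 + V{\left(0,2 \right)}\right) y s - 48623 = \left(5 - 10 \cdot 0\right) 18 \left(-1304\right) - 48623 = \left(5 + 0\right) 18 \left(-1304\right) - 48623 = 5 \cdot 18 \left(-1304\right) - 48623 = 90 \left(-1304\right) - 48623 = -117360 - 48623 = -165983$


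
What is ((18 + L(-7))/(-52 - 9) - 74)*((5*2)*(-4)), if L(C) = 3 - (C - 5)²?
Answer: 175640/61 ≈ 2879.3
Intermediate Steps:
L(C) = 3 - (-5 + C)²
((18 + L(-7))/(-52 - 9) - 74)*((5*2)*(-4)) = ((18 + (3 - (-5 - 7)²))/(-52 - 9) - 74)*((5*2)*(-4)) = ((18 + (3 - 1*(-12)²))/(-61) - 74)*(10*(-4)) = ((18 + (3 - 1*144))*(-1/61) - 74)*(-40) = ((18 + (3 - 144))*(-1/61) - 74)*(-40) = ((18 - 141)*(-1/61) - 74)*(-40) = (-123*(-1/61) - 74)*(-40) = (123/61 - 74)*(-40) = -4391/61*(-40) = 175640/61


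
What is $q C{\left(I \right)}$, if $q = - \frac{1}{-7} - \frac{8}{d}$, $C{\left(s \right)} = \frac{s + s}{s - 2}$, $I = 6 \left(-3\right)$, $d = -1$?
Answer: $\frac{513}{35} \approx 14.657$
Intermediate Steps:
$I = -18$
$C{\left(s \right)} = \frac{2 s}{-2 + s}$
$q = \frac{57}{7}$ ($q = - \frac{1}{-7} - \frac{8}{-1} = \left(-1\right) \left(- \frac{1}{7}\right) - -8 = \frac{1}{7} + 8 = \frac{57}{7} \approx 8.1429$)
$q C{\left(I \right)} = \frac{57 \cdot 2 \left(-18\right) \frac{1}{-2 - 18}}{7} = \frac{57 \cdot 2 \left(-18\right) \frac{1}{-20}}{7} = \frac{57 \cdot 2 \left(-18\right) \left(- \frac{1}{20}\right)}{7} = \frac{57}{7} \cdot \frac{9}{5} = \frac{513}{35}$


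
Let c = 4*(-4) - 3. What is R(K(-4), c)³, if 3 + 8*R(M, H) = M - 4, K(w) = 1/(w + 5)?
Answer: -27/64 ≈ -0.42188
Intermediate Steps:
c = -19 (c = -16 - 3 = -19)
K(w) = 1/(5 + w)
R(M, H) = -7/8 + M/8 (R(M, H) = -3/8 + (M - 4)/8 = -3/8 + (-4 + M)/8 = -3/8 + (-½ + M/8) = -7/8 + M/8)
R(K(-4), c)³ = (-7/8 + 1/(8*(5 - 4)))³ = (-7/8 + (⅛)/1)³ = (-7/8 + (⅛)*1)³ = (-7/8 + ⅛)³ = (-¾)³ = -27/64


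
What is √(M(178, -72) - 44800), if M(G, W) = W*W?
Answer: 8*I*√619 ≈ 199.04*I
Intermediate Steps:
M(G, W) = W²
√(M(178, -72) - 44800) = √((-72)² - 44800) = √(5184 - 44800) = √(-39616) = 8*I*√619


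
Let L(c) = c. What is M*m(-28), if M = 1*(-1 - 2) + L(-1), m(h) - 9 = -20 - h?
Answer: -68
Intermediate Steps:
m(h) = -11 - h (m(h) = 9 + (-20 - h) = -11 - h)
M = -4 (M = 1*(-1 - 2) - 1 = 1*(-3) - 1 = -3 - 1 = -4)
M*m(-28) = -4*(-11 - 1*(-28)) = -4*(-11 + 28) = -4*17 = -68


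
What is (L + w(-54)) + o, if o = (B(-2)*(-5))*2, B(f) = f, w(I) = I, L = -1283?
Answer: -1317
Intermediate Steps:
o = 20 (o = -2*(-5)*2 = 10*2 = 20)
(L + w(-54)) + o = (-1283 - 54) + 20 = -1337 + 20 = -1317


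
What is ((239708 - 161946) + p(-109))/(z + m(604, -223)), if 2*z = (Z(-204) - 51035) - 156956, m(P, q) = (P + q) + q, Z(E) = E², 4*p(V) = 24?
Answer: -155536/166059 ≈ -0.93663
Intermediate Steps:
p(V) = 6 (p(V) = (¼)*24 = 6)
m(P, q) = P + 2*q
z = -166375/2 (z = (((-204)² - 51035) - 156956)/2 = ((41616 - 51035) - 156956)/2 = (-9419 - 156956)/2 = (½)*(-166375) = -166375/2 ≈ -83188.)
((239708 - 161946) + p(-109))/(z + m(604, -223)) = ((239708 - 161946) + 6)/(-166375/2 + (604 + 2*(-223))) = (77762 + 6)/(-166375/2 + (604 - 446)) = 77768/(-166375/2 + 158) = 77768/(-166059/2) = 77768*(-2/166059) = -155536/166059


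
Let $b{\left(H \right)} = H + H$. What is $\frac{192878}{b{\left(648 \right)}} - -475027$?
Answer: $\frac{307913935}{648} \approx 4.7518 \cdot 10^{5}$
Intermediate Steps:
$b{\left(H \right)} = 2 H$
$\frac{192878}{b{\left(648 \right)}} - -475027 = \frac{192878}{2 \cdot 648} - -475027 = \frac{192878}{1296} + 475027 = 192878 \cdot \frac{1}{1296} + 475027 = \frac{96439}{648} + 475027 = \frac{307913935}{648}$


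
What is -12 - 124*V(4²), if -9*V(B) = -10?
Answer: -1348/9 ≈ -149.78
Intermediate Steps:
V(B) = 10/9 (V(B) = -⅑*(-10) = 10/9)
-12 - 124*V(4²) = -12 - 124*10/9 = -12 - 1240/9 = -1348/9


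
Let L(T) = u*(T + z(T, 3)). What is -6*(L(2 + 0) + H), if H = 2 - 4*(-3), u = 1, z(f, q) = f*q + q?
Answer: -150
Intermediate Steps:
z(f, q) = q + f*q
H = 14 (H = 2 + 12 = 14)
L(T) = 3 + 4*T (L(T) = 1*(T + 3*(1 + T)) = 1*(T + (3 + 3*T)) = 1*(3 + 4*T) = 3 + 4*T)
-6*(L(2 + 0) + H) = -6*((3 + 4*(2 + 0)) + 14) = -6*((3 + 4*2) + 14) = -6*((3 + 8) + 14) = -6*(11 + 14) = -6*25 = -150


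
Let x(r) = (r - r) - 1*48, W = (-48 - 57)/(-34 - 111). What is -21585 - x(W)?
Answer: -21537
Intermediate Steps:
W = 21/29 (W = -105/(-145) = -105*(-1/145) = 21/29 ≈ 0.72414)
x(r) = -48 (x(r) = 0 - 48 = -48)
-21585 - x(W) = -21585 - 1*(-48) = -21585 + 48 = -21537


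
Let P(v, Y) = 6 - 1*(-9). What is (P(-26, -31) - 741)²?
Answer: 527076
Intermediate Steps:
P(v, Y) = 15 (P(v, Y) = 6 + 9 = 15)
(P(-26, -31) - 741)² = (15 - 741)² = (-726)² = 527076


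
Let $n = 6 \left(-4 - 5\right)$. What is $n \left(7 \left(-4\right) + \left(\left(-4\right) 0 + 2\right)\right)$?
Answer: $1404$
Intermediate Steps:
$n = -54$ ($n = 6 \left(-9\right) = -54$)
$n \left(7 \left(-4\right) + \left(\left(-4\right) 0 + 2\right)\right) = - 54 \left(7 \left(-4\right) + \left(\left(-4\right) 0 + 2\right)\right) = - 54 \left(-28 + \left(0 + 2\right)\right) = - 54 \left(-28 + 2\right) = \left(-54\right) \left(-26\right) = 1404$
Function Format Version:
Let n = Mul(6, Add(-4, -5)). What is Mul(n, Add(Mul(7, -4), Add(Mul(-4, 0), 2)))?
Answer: 1404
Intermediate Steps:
n = -54 (n = Mul(6, -9) = -54)
Mul(n, Add(Mul(7, -4), Add(Mul(-4, 0), 2))) = Mul(-54, Add(Mul(7, -4), Add(Mul(-4, 0), 2))) = Mul(-54, Add(-28, Add(0, 2))) = Mul(-54, Add(-28, 2)) = Mul(-54, -26) = 1404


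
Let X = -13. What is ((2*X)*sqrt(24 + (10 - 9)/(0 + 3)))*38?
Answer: -988*sqrt(219)/3 ≈ -4873.7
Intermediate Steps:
((2*X)*sqrt(24 + (10 - 9)/(0 + 3)))*38 = ((2*(-13))*sqrt(24 + (10 - 9)/(0 + 3)))*38 = -26*sqrt(24 + 1/3)*38 = -26*sqrt(219)/3*38 = -988*sqrt(219)/3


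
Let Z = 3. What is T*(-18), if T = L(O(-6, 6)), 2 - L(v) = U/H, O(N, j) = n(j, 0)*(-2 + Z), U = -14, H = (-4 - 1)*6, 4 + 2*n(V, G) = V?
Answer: -138/5 ≈ -27.600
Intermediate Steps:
n(V, G) = -2 + V/2
H = -30 (H = -5*6 = -30)
O(N, j) = -2 + j/2 (O(N, j) = (-2 + j/2)*(-2 + 3) = (-2 + j/2)*1 = -2 + j/2)
L(v) = 23/15 (L(v) = 2 - (-14)/(-30) = 2 - (-14)*(-1)/30 = 2 - 1*7/15 = 2 - 7/15 = 23/15)
T = 23/15 ≈ 1.5333
T*(-18) = (23/15)*(-18) = -138/5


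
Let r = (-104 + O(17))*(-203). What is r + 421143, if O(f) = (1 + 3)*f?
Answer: 428451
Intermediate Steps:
O(f) = 4*f
r = 7308 (r = (-104 + 4*17)*(-203) = (-104 + 68)*(-203) = -36*(-203) = 7308)
r + 421143 = 7308 + 421143 = 428451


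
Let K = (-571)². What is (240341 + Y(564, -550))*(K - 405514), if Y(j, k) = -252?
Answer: -19080593097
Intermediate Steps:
K = 326041
(240341 + Y(564, -550))*(K - 405514) = (240341 - 252)*(326041 - 405514) = 240089*(-79473) = -19080593097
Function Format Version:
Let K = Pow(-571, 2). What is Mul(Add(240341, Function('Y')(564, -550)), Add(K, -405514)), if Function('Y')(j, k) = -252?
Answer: -19080593097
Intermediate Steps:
K = 326041
Mul(Add(240341, Function('Y')(564, -550)), Add(K, -405514)) = Mul(Add(240341, -252), Add(326041, -405514)) = Mul(240089, -79473) = -19080593097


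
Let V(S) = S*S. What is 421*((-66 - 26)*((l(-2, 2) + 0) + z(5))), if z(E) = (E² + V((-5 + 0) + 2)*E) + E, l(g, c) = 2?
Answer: -2982364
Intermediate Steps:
V(S) = S²
z(E) = E² + 10*E (z(E) = (E² + ((-5 + 0) + 2)²*E) + E = (E² + (-5 + 2)²*E) + E = (E² + (-3)²*E) + E = (E² + 9*E) + E = E² + 10*E)
421*((-66 - 26)*((l(-2, 2) + 0) + z(5))) = 421*((-66 - 26)*((2 + 0) + 5*(10 + 5))) = 421*(-92*(2 + 5*15)) = 421*(-92*(2 + 75)) = 421*(-92*77) = 421*(-7084) = -2982364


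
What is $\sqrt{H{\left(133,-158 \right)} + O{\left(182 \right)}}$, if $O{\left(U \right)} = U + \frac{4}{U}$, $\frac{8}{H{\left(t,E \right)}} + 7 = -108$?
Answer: $\frac{2 \sqrt{4981685345}}{10465} \approx 13.489$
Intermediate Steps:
$H{\left(t,E \right)} = - \frac{8}{115}$ ($H{\left(t,E \right)} = \frac{8}{-7 - 108} = \frac{8}{-115} = 8 \left(- \frac{1}{115}\right) = - \frac{8}{115}$)
$\sqrt{H{\left(133,-158 \right)} + O{\left(182 \right)}} = \sqrt{- \frac{8}{115} + \left(182 + \frac{4}{182}\right)} = \sqrt{- \frac{8}{115} + \left(182 + 4 \cdot \frac{1}{182}\right)} = \sqrt{- \frac{8}{115} + \left(182 + \frac{2}{91}\right)} = \sqrt{- \frac{8}{115} + \frac{16564}{91}} = \sqrt{\frac{1904132}{10465}} = \frac{2 \sqrt{4981685345}}{10465}$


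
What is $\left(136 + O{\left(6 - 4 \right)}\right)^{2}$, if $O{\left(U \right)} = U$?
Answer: $19044$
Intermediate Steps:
$\left(136 + O{\left(6 - 4 \right)}\right)^{2} = \left(136 + \left(6 - 4\right)\right)^{2} = \left(136 + 2\right)^{2} = 138^{2} = 19044$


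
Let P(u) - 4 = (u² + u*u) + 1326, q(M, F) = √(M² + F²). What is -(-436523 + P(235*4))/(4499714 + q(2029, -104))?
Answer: -5993650545998/20247421954139 + 1332007*√4127657/20247421954139 ≈ -0.29589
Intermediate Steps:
q(M, F) = √(F² + M²)
P(u) = 1330 + 2*u² (P(u) = 4 + ((u² + u*u) + 1326) = 4 + ((u² + u²) + 1326) = 4 + (2*u² + 1326) = 4 + (1326 + 2*u²) = 1330 + 2*u²)
-(-436523 + P(235*4))/(4499714 + q(2029, -104)) = -(-436523 + (1330 + 2*(235*4)²))/(4499714 + √((-104)² + 2029²)) = -(-436523 + (1330 + 2*940²))/(4499714 + √(10816 + 4116841)) = -(-436523 + (1330 + 2*883600))/(4499714 + √4127657) = -(-436523 + (1330 + 1767200))/(4499714 + √4127657) = -(-436523 + 1768530)/(4499714 + √4127657) = -1332007/(4499714 + √4127657)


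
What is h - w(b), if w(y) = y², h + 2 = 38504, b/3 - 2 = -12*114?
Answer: -16755102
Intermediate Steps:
b = -4098 (b = 6 + 3*(-12*114) = 6 + 3*(-1368) = 6 - 4104 = -4098)
h = 38502 (h = -2 + 38504 = 38502)
h - w(b) = 38502 - 1*(-4098)² = 38502 - 1*16793604 = 38502 - 16793604 = -16755102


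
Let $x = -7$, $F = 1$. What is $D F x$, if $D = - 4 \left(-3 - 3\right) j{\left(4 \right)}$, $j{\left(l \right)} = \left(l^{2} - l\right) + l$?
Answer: $-2688$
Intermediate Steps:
$j{\left(l \right)} = l^{2}$
$D = 384$ ($D = - 4 \left(-3 - 3\right) 4^{2} = - 4 \left(-3 - 3\right) 16 = \left(-4\right) \left(-6\right) 16 = 24 \cdot 16 = 384$)
$D F x = 384 \cdot 1 \left(-7\right) = 384 \left(-7\right) = -2688$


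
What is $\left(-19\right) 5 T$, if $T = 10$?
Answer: $-950$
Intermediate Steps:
$\left(-19\right) 5 T = \left(-19\right) 5 \cdot 10 = \left(-95\right) 10 = -950$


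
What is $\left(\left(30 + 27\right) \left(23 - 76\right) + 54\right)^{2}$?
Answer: $8803089$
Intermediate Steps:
$\left(\left(30 + 27\right) \left(23 - 76\right) + 54\right)^{2} = \left(57 \left(-53\right) + 54\right)^{2} = \left(-3021 + 54\right)^{2} = \left(-2967\right)^{2} = 8803089$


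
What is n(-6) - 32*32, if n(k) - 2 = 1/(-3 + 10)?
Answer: -7153/7 ≈ -1021.9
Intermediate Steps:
n(k) = 15/7 (n(k) = 2 + 1/(-3 + 10) = 2 + 1/7 = 2 + ⅐ = 15/7)
n(-6) - 32*32 = 15/7 - 32*32 = 15/7 - 1024 = -7153/7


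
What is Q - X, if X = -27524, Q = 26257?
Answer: 53781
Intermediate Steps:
Q - X = 26257 - 1*(-27524) = 26257 + 27524 = 53781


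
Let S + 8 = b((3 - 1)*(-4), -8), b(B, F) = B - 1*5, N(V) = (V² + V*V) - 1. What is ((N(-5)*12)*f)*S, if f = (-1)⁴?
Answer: -12348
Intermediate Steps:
N(V) = -1 + 2*V² (N(V) = (V² + V²) - 1 = 2*V² - 1 = -1 + 2*V²)
b(B, F) = -5 + B (b(B, F) = B - 5 = -5 + B)
f = 1
S = -21 (S = -8 + (-5 + (3 - 1)*(-4)) = -8 + (-5 + 2*(-4)) = -8 + (-5 - 8) = -8 - 13 = -21)
((N(-5)*12)*f)*S = (((-1 + 2*(-5)²)*12)*1)*(-21) = (((-1 + 2*25)*12)*1)*(-21) = (((-1 + 50)*12)*1)*(-21) = ((49*12)*1)*(-21) = (588*1)*(-21) = 588*(-21) = -12348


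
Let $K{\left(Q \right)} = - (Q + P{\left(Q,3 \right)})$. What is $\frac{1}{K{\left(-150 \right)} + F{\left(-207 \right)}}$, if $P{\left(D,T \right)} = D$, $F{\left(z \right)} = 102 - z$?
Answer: $\frac{1}{609} \approx 0.001642$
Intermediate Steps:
$K{\left(Q \right)} = - 2 Q$ ($K{\left(Q \right)} = - (Q + Q) = - 2 Q$)
$\frac{1}{K{\left(-150 \right)} + F{\left(-207 \right)}} = \frac{1}{\left(-2\right) \left(-150\right) + \left(102 - -207\right)} = \frac{1}{300 + \left(102 + 207\right)} = \frac{1}{300 + 309} = \frac{1}{609}$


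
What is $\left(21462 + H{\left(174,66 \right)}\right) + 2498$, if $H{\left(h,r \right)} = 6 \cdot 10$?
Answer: $24020$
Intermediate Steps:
$H{\left(h,r \right)} = 60$
$\left(21462 + H{\left(174,66 \right)}\right) + 2498 = \left(21462 + 60\right) + 2498 = 21522 + 2498 = 24020$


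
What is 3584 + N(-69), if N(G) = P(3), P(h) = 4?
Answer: 3588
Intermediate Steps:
N(G) = 4
3584 + N(-69) = 3584 + 4 = 3588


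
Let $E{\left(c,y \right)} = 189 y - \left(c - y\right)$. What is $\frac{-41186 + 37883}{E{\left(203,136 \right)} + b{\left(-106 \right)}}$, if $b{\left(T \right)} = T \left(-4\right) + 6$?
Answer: $- \frac{1101}{8689} \approx -0.12671$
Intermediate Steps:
$b{\left(T \right)} = 6 - 4 T$ ($b{\left(T \right)} = - 4 T + 6 = 6 - 4 T$)
$E{\left(c,y \right)} = - c + 190 y$
$\frac{-41186 + 37883}{E{\left(203,136 \right)} + b{\left(-106 \right)}} = \frac{-41186 + 37883}{\left(\left(-1\right) 203 + 190 \cdot 136\right) + \left(6 - -424\right)} = - \frac{3303}{\left(-203 + 25840\right) + \left(6 + 424\right)} = - \frac{3303}{25637 + 430} = - \frac{3303}{26067} = \left(-3303\right) \frac{1}{26067} = - \frac{1101}{8689}$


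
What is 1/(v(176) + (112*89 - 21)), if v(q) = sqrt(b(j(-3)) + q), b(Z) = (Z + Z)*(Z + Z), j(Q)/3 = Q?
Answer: 9947/98942309 - 10*sqrt(5)/98942309 ≈ 0.00010031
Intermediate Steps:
j(Q) = 3*Q
b(Z) = 4*Z**2 (b(Z) = (2*Z)*(2*Z) = 4*Z**2)
v(q) = sqrt(324 + q) (v(q) = sqrt(4*(3*(-3))**2 + q) = sqrt(4*(-9)**2 + q) = sqrt(4*81 + q) = sqrt(324 + q))
1/(v(176) + (112*89 - 21)) = 1/(sqrt(324 + 176) + (112*89 - 21)) = 1/(sqrt(500) + (9968 - 21)) = 1/(10*sqrt(5) + 9947) = 1/(9947 + 10*sqrt(5))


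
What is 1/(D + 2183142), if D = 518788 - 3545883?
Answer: -1/843953 ≈ -1.1849e-6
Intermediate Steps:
D = -3027095
1/(D + 2183142) = 1/(-3027095 + 2183142) = 1/(-843953) = -1/843953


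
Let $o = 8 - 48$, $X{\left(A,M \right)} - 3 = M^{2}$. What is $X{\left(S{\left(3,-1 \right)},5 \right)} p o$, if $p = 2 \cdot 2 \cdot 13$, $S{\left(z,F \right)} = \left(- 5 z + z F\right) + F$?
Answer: $-58240$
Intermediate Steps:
$S{\left(z,F \right)} = F - 5 z + F z$ ($S{\left(z,F \right)} = \left(- 5 z + F z\right) + F = F - 5 z + F z$)
$X{\left(A,M \right)} = 3 + M^{2}$
$o = -40$
$p = 52$ ($p = 4 \cdot 13 = 52$)
$X{\left(S{\left(3,-1 \right)},5 \right)} p o = \left(3 + 5^{2}\right) 52 \left(-40\right) = \left(3 + 25\right) 52 \left(-40\right) = 28 \cdot 52 \left(-40\right) = 1456 \left(-40\right) = -58240$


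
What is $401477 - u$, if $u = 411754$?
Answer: $-10277$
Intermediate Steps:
$401477 - u = 401477 - 411754 = -10277$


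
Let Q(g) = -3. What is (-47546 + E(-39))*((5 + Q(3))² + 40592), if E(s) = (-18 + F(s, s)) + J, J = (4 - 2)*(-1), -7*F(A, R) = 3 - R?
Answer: -1931232912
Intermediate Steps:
F(A, R) = -3/7 + R/7 (F(A, R) = -(3 - R)/7 = -3/7 + R/7)
J = -2 (J = 2*(-1) = -2)
E(s) = -143/7 + s/7 (E(s) = (-18 + (-3/7 + s/7)) - 2 = (-129/7 + s/7) - 2 = -143/7 + s/7)
(-47546 + E(-39))*((5 + Q(3))² + 40592) = (-47546 + (-143/7 + (⅐)*(-39)))*((5 - 3)² + 40592) = (-47546 + (-143/7 - 39/7))*(2² + 40592) = (-47546 - 26)*(4 + 40592) = -47572*40596 = -1931232912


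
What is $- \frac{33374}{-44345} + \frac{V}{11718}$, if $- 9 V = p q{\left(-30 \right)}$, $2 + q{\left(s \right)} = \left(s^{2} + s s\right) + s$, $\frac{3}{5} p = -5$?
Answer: $\frac{894222526}{1002152655} \approx 0.8923$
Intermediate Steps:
$p = - \frac{25}{3}$ ($p = \frac{5}{3} \left(-5\right) = - \frac{25}{3} \approx -8.3333$)
$q{\left(s \right)} = -2 + s + 2 s^{2}$ ($q{\left(s \right)} = -2 + \left(\left(s^{2} + s s\right) + s\right) = -2 + \left(\left(s^{2} + s^{2}\right) + s\right) = -2 + \left(2 s^{2} + s\right) = -2 + \left(s + 2 s^{2}\right) = -2 + s + 2 s^{2}$)
$V = \frac{44200}{27}$ ($V = - \frac{\left(- \frac{25}{3}\right) \left(-2 - 30 + 2 \left(-30\right)^{2}\right)}{9} = - \frac{\left(- \frac{25}{3}\right) \left(-2 - 30 + 2 \cdot 900\right)}{9} = - \frac{\left(- \frac{25}{3}\right) \left(-2 - 30 + 1800\right)}{9} = - \frac{\left(- \frac{25}{3}\right) 1768}{9} = \left(- \frac{1}{9}\right) \left(- \frac{44200}{3}\right) = \frac{44200}{27} \approx 1637.0$)
$- \frac{33374}{-44345} + \frac{V}{11718} = - \frac{33374}{-44345} + \frac{44200}{27 \cdot 11718} = \left(-33374\right) \left(- \frac{1}{44345}\right) + \frac{44200}{27} \cdot \frac{1}{11718} = \frac{33374}{44345} + \frac{22100}{158193} = \frac{894222526}{1002152655}$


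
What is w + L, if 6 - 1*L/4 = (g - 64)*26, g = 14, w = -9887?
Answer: -4663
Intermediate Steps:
L = 5224 (L = 24 - 4*(14 - 64)*26 = 24 - (-200)*26 = 24 - 4*(-1300) = 24 + 5200 = 5224)
w + L = -9887 + 5224 = -4663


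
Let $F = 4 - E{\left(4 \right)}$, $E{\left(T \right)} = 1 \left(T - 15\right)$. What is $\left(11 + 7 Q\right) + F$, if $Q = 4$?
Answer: $54$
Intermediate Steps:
$E{\left(T \right)} = -15 + T$ ($E{\left(T \right)} = 1 \left(-15 + T\right) = -15 + T$)
$F = 15$ ($F = 4 - \left(-15 + 4\right) = 4 - -11 = 4 + 11 = 15$)
$\left(11 + 7 Q\right) + F = \left(11 + 7 \cdot 4\right) + 15 = \left(11 + 28\right) + 15 = 39 + 15 = 54$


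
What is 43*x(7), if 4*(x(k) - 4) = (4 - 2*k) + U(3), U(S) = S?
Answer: 387/4 ≈ 96.750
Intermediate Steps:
x(k) = 23/4 - k/2 (x(k) = 4 + ((4 - 2*k) + 3)/4 = 4 + (7 - 2*k)/4 = 4 + (7/4 - k/2) = 23/4 - k/2)
43*x(7) = 43*(23/4 - ½*7) = 43*(23/4 - 7/2) = 43*(9/4) = 387/4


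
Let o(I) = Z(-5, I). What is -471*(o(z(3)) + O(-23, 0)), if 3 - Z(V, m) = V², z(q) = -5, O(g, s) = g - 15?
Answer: 28260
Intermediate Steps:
O(g, s) = -15 + g
Z(V, m) = 3 - V²
o(I) = -22 (o(I) = 3 - 1*(-5)² = 3 - 1*25 = 3 - 25 = -22)
-471*(o(z(3)) + O(-23, 0)) = -471*(-22 + (-15 - 23)) = -471*(-22 - 38) = -471*(-60) = 28260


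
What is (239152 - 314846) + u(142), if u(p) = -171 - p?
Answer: -76007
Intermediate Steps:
(239152 - 314846) + u(142) = (239152 - 314846) + (-171 - 1*142) = -75694 + (-171 - 142) = -75694 - 313 = -76007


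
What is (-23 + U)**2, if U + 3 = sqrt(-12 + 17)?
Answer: (26 - sqrt(5))**2 ≈ 564.72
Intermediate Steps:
U = -3 + sqrt(5) (U = -3 + sqrt(-12 + 17) = -3 + sqrt(5) ≈ -0.76393)
(-23 + U)**2 = (-23 + (-3 + sqrt(5)))**2 = (-26 + sqrt(5))**2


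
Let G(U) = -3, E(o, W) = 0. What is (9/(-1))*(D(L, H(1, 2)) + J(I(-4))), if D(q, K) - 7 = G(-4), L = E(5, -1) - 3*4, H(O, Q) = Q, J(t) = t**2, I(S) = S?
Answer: -180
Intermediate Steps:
L = -12 (L = 0 - 3*4 = 0 - 12 = -12)
D(q, K) = 4 (D(q, K) = 7 - 3 = 4)
(9/(-1))*(D(L, H(1, 2)) + J(I(-4))) = (9/(-1))*(4 + (-4)**2) = (9*(-1))*(4 + 16) = -9*20 = -180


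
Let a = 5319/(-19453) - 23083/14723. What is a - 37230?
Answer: -10663442047606/286406519 ≈ -37232.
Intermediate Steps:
a = -527345236/286406519 (a = 5319*(-1/19453) - 23083*1/14723 = -5319/19453 - 23083/14723 = -527345236/286406519 ≈ -1.8412)
a - 37230 = -527345236/286406519 - 37230 = -10663442047606/286406519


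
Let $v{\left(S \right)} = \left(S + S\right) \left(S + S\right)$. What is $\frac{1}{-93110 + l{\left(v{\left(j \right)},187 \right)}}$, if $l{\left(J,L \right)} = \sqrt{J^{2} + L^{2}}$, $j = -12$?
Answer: $- \frac{18622}{1733821071} - \frac{\sqrt{366745}}{8669105355} \approx -1.081 \cdot 10^{-5}$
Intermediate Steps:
$v{\left(S \right)} = 4 S^{2}$ ($v{\left(S \right)} = 2 S 2 S = 4 S^{2}$)
$\frac{1}{-93110 + l{\left(v{\left(j \right)},187 \right)}} = \frac{1}{-93110 + \sqrt{\left(4 \left(-12\right)^{2}\right)^{2} + 187^{2}}} = \frac{1}{-93110 + \sqrt{\left(4 \cdot 144\right)^{2} + 34969}} = \frac{1}{-93110 + \sqrt{576^{2} + 34969}} = \frac{1}{-93110 + \sqrt{331776 + 34969}} = \frac{1}{-93110 + \sqrt{366745}}$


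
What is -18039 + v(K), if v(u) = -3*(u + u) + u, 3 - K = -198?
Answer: -19044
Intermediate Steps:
K = 201 (K = 3 - 1*(-198) = 3 + 198 = 201)
v(u) = -5*u (v(u) = -6*u + u = -5*u)
-18039 + v(K) = -18039 - 5*201 = -18039 - 1005 = -19044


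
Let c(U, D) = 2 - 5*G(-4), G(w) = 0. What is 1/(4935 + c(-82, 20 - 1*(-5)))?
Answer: 1/4937 ≈ 0.00020255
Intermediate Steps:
c(U, D) = 2 (c(U, D) = 2 - 5*0 = 2 + 0 = 2)
1/(4935 + c(-82, 20 - 1*(-5))) = 1/(4935 + 2) = 1/4937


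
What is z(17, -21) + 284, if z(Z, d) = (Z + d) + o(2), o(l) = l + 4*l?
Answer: 290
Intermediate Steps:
o(l) = 5*l
z(Z, d) = 10 + Z + d (z(Z, d) = (Z + d) + 5*2 = (Z + d) + 10 = 10 + Z + d)
z(17, -21) + 284 = (10 + 17 - 21) + 284 = 6 + 284 = 290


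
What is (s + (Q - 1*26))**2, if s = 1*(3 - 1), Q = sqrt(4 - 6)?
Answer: (24 - I*sqrt(2))**2 ≈ 574.0 - 67.882*I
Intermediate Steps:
Q = I*sqrt(2) (Q = sqrt(-2) = I*sqrt(2) ≈ 1.4142*I)
s = 2 (s = 1*2 = 2)
(s + (Q - 1*26))**2 = (2 + (I*sqrt(2) - 1*26))**2 = (2 + (I*sqrt(2) - 26))**2 = (2 + (-26 + I*sqrt(2)))**2 = (-24 + I*sqrt(2))**2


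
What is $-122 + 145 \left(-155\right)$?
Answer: $-22597$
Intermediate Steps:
$-122 + 145 \left(-155\right) = -122 - 22475 = -22597$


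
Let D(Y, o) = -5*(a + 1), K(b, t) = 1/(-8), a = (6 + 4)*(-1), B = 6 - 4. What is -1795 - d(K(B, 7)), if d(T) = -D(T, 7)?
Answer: -1750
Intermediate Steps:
B = 2
a = -10 (a = 10*(-1) = -10)
K(b, t) = -⅛
D(Y, o) = 45 (D(Y, o) = -5*(-10 + 1) = -5*(-9) = 45)
d(T) = -45 (d(T) = -1*45 = -45)
-1795 - d(K(B, 7)) = -1795 - 1*(-45) = -1795 + 45 = -1750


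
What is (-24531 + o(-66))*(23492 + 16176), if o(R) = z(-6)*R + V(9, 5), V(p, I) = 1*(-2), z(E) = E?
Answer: -957466516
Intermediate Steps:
V(p, I) = -2
o(R) = -2 - 6*R (o(R) = -6*R - 2 = -2 - 6*R)
(-24531 + o(-66))*(23492 + 16176) = (-24531 + (-2 - 6*(-66)))*(23492 + 16176) = (-24531 + (-2 + 396))*39668 = (-24531 + 394)*39668 = -24137*39668 = -957466516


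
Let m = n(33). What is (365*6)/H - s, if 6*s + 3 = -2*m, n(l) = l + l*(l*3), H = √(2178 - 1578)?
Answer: 2201/2 + 73*√6/2 ≈ 1189.9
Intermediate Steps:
H = 10*√6 (H = √600 = 10*√6 ≈ 24.495)
n(l) = l + 3*l² (n(l) = l + l*(3*l) = l + 3*l²)
m = 3300 (m = 33*(1 + 3*33) = 33*(1 + 99) = 33*100 = 3300)
s = -2201/2 (s = -½ + (-2*3300)/6 = -½ + (⅙)*(-6600) = -½ - 1100 = -2201/2 ≈ -1100.5)
(365*6)/H - s = (365*6)/((10*√6)) - 1*(-2201/2) = 2190*(√6/60) + 2201/2 = 73*√6/2 + 2201/2 = 2201/2 + 73*√6/2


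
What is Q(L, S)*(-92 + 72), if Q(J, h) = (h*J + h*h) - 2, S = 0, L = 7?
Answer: 40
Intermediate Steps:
Q(J, h) = -2 + h**2 + J*h (Q(J, h) = (J*h + h**2) - 2 = (h**2 + J*h) - 2 = -2 + h**2 + J*h)
Q(L, S)*(-92 + 72) = (-2 + 0**2 + 7*0)*(-92 + 72) = (-2 + 0 + 0)*(-20) = -2*(-20) = 40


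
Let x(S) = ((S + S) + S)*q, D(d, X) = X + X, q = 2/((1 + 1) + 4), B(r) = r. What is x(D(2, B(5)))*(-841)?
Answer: -8410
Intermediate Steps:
q = ⅓ (q = 2/(2 + 4) = 2/6 = 2*(⅙) = ⅓ ≈ 0.33333)
D(d, X) = 2*X
x(S) = S (x(S) = ((S + S) + S)*(⅓) = (2*S + S)*(⅓) = (3*S)*(⅓) = S)
x(D(2, B(5)))*(-841) = (2*5)*(-841) = 10*(-841) = -8410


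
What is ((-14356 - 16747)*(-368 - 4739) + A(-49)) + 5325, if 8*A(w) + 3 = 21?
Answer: 635393393/4 ≈ 1.5885e+8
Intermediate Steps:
A(w) = 9/4 (A(w) = -3/8 + (⅛)*21 = -3/8 + 21/8 = 9/4)
((-14356 - 16747)*(-368 - 4739) + A(-49)) + 5325 = ((-14356 - 16747)*(-368 - 4739) + 9/4) + 5325 = (-31103*(-5107) + 9/4) + 5325 = (158843021 + 9/4) + 5325 = 635372093/4 + 5325 = 635393393/4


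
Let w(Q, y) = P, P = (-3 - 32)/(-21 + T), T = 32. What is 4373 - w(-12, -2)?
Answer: 48138/11 ≈ 4376.2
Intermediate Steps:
P = -35/11 (P = (-3 - 32)/(-21 + 32) = -35/11 ≈ -3.1818)
w(Q, y) = -35/11
4373 - w(-12, -2) = 4373 - 1*(-35/11) = 4373 + 35/11 = 48138/11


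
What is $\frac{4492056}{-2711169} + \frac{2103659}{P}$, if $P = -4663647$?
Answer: $- \frac{2961415395067}{1404881685927} \approx -2.1079$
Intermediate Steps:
$\frac{4492056}{-2711169} + \frac{2103659}{P} = \frac{4492056}{-2711169} + \frac{2103659}{-4663647} = 4492056 \left(- \frac{1}{2711169}\right) + 2103659 \left(- \frac{1}{4663647}\right) = - \frac{1497352}{903723} - \frac{2103659}{4663647} = - \frac{2961415395067}{1404881685927}$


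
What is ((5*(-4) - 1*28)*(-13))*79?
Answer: 49296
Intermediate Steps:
((5*(-4) - 1*28)*(-13))*79 = ((-20 - 28)*(-13))*79 = -48*(-13)*79 = 624*79 = 49296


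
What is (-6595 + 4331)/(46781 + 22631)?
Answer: -566/17353 ≈ -0.032617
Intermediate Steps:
(-6595 + 4331)/(46781 + 22631) = -2264/69412 = -2264*1/69412 = -566/17353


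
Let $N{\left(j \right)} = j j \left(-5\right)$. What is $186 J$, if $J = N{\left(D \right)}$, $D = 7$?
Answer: $-45570$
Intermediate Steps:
$N{\left(j \right)} = - 5 j^{2}$ ($N{\left(j \right)} = j^{2} \left(-5\right) = - 5 j^{2}$)
$J = -245$ ($J = - 5 \cdot 7^{2} = \left(-5\right) 49 = -245$)
$186 J = 186 \left(-245\right) = -45570$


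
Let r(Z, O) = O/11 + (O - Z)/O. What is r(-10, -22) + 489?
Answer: 5363/11 ≈ 487.55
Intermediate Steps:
r(Z, O) = O/11 + (O - Z)/O (r(Z, O) = O*(1/11) + (O - Z)/O = O/11 + (O - Z)/O)
r(-10, -22) + 489 = (1 + (1/11)*(-22) - 1*(-10)/(-22)) + 489 = (1 - 2 - 1*(-10)*(-1/22)) + 489 = (1 - 2 - 5/11) + 489 = -16/11 + 489 = 5363/11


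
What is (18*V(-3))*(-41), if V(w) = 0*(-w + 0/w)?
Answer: 0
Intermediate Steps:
V(w) = 0 (V(w) = 0*(-w + 0) = 0*(-w) = 0)
(18*V(-3))*(-41) = (18*0)*(-41) = 0*(-41) = 0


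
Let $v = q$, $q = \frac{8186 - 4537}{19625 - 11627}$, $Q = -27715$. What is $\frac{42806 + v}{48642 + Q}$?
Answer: $\frac{342366037}{167374146} \approx 2.0455$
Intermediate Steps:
$q = \frac{3649}{7998} \approx 0.45624$
$v = \frac{3649}{7998} \approx 0.45624$
$\frac{42806 + v}{48642 + Q} = \frac{42806 + \frac{3649}{7998}}{48642 - 27715} = \frac{342366037}{7998 \cdot 20927} = \frac{342366037}{7998} \cdot \frac{1}{20927} = \frac{342366037}{167374146}$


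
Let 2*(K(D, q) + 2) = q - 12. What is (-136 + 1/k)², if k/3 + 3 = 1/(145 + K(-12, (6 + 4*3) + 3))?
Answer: 130002792481/7017201 ≈ 18526.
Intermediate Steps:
K(D, q) = -8 + q/2 (K(D, q) = -2 + (q - 12)/2 = -2 + (-12 + q)/2 = -2 + (-6 + q/2) = -8 + q/2)
k = -2649/295 (k = -9 + 3/(145 + (-8 + ((6 + 4*3) + 3)/2)) = -9 + 3/(145 + (-8 + ((6 + 12) + 3)/2)) = -9 + 3/(145 + (-8 + (18 + 3)/2)) = -9 + 3/(145 + (-8 + (½)*21)) = -9 + 3/(145 + (-8 + 21/2)) = -9 + 3/(145 + 5/2) = -9 + 3/(295/2) = -9 + 3*(2/295) = -9 + 6/295 = -2649/295 ≈ -8.9797)
(-136 + 1/k)² = (-136 + 1/(-2649/295))² = (-136 - 295/2649)² = (-360559/2649)² = 130002792481/7017201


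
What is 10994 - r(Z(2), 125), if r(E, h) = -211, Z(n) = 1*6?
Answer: 11205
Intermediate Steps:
Z(n) = 6
10994 - r(Z(2), 125) = 10994 - 1*(-211) = 10994 + 211 = 11205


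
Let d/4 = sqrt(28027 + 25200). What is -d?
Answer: -4*sqrt(53227) ≈ -922.84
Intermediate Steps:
d = 4*sqrt(53227) (d = 4*sqrt(28027 + 25200) = 4*sqrt(53227) ≈ 922.84)
-d = -4*sqrt(53227)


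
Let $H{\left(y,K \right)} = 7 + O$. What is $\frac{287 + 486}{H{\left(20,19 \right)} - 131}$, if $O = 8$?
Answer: $- \frac{773}{116} \approx -6.6638$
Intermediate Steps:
$H{\left(y,K \right)} = 15$ ($H{\left(y,K \right)} = 7 + 8 = 15$)
$\frac{287 + 486}{H{\left(20,19 \right)} - 131} = \frac{287 + 486}{15 - 131} = \frac{773}{-116} = 773 \left(- \frac{1}{116}\right) = - \frac{773}{116}$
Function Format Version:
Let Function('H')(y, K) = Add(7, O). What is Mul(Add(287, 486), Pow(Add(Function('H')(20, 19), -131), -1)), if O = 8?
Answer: Rational(-773, 116) ≈ -6.6638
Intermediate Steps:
Function('H')(y, K) = 15 (Function('H')(y, K) = Add(7, 8) = 15)
Mul(Add(287, 486), Pow(Add(Function('H')(20, 19), -131), -1)) = Mul(Add(287, 486), Pow(Add(15, -131), -1)) = Mul(773, Pow(-116, -1)) = Mul(773, Rational(-1, 116)) = Rational(-773, 116)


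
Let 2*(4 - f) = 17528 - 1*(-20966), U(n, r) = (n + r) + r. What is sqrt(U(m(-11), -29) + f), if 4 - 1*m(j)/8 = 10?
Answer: I*sqrt(19349) ≈ 139.1*I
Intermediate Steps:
m(j) = -48 (m(j) = 32 - 8*10 = 32 - 80 = -48)
U(n, r) = n + 2*r
f = -19243 (f = 4 - (17528 - 1*(-20966))/2 = 4 - (17528 + 20966)/2 = 4 - 1/2*38494 = 4 - 19247 = -19243)
sqrt(U(m(-11), -29) + f) = sqrt((-48 + 2*(-29)) - 19243) = sqrt((-48 - 58) - 19243) = sqrt(-106 - 19243) = sqrt(-19349) = I*sqrt(19349)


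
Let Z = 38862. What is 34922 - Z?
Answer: -3940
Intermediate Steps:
34922 - Z = 34922 - 1*38862 = 34922 - 38862 = -3940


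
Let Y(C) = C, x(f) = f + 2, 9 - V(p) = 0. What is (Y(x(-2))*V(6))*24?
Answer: 0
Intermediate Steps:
V(p) = 9 (V(p) = 9 - 1*0 = 9 + 0 = 9)
x(f) = 2 + f
(Y(x(-2))*V(6))*24 = ((2 - 2)*9)*24 = (0*9)*24 = 0*24 = 0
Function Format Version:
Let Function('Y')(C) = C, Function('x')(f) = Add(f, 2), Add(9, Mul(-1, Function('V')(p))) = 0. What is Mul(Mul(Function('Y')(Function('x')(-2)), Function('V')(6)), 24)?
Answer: 0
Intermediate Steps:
Function('V')(p) = 9 (Function('V')(p) = Add(9, Mul(-1, 0)) = Add(9, 0) = 9)
Function('x')(f) = Add(2, f)
Mul(Mul(Function('Y')(Function('x')(-2)), Function('V')(6)), 24) = Mul(Mul(Add(2, -2), 9), 24) = Mul(Mul(0, 9), 24) = Mul(0, 24) = 0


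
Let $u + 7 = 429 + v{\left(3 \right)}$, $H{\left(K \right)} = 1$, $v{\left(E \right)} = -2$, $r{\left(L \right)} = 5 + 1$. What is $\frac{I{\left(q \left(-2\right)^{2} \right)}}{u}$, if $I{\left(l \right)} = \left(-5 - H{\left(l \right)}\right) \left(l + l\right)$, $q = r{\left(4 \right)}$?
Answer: $- \frac{24}{35} \approx -0.68571$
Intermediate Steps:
$r{\left(L \right)} = 6$
$q = 6$
$I{\left(l \right)} = - 12 l$ ($I{\left(l \right)} = \left(-5 - 1\right) \left(l + l\right) = \left(-5 - 1\right) 2 l = - 6 \cdot 2 l = - 12 l$)
$u = 420$ ($u = -7 + \left(429 - 2\right) = -7 + 427 = 420$)
$\frac{I{\left(q \left(-2\right)^{2} \right)}}{u} = \frac{\left(-12\right) 6 \left(-2\right)^{2}}{420} = - 12 \cdot 6 \cdot 4 \cdot \frac{1}{420} = \left(-12\right) 24 \cdot \frac{1}{420} = \left(-288\right) \frac{1}{420} = - \frac{24}{35}$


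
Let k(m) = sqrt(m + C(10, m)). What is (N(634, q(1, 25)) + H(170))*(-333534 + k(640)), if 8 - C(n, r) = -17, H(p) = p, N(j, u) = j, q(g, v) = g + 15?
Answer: -268161336 + 804*sqrt(665) ≈ -2.6814e+8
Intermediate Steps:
q(g, v) = 15 + g
C(n, r) = 25 (C(n, r) = 8 - 1*(-17) = 8 + 17 = 25)
k(m) = sqrt(25 + m) (k(m) = sqrt(m + 25) = sqrt(25 + m))
(N(634, q(1, 25)) + H(170))*(-333534 + k(640)) = (634 + 170)*(-333534 + sqrt(25 + 640)) = 804*(-333534 + sqrt(665)) = -268161336 + 804*sqrt(665)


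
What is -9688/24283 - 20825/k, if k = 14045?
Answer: -18336041/9744421 ≈ -1.8817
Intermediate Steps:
-9688/24283 - 20825/k = -9688/24283 - 20825/14045 = -9688*1/24283 - 20825*1/14045 = -1384/3469 - 4165/2809 = -18336041/9744421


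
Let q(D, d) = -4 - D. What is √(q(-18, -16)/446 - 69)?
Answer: 2*I*√857435/223 ≈ 8.3047*I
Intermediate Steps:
√(q(-18, -16)/446 - 69) = √((-4 - 1*(-18))/446 - 69) = √((-4 + 18)*(1/446) - 69) = √(14*(1/446) - 69) = √(7/223 - 69) = √(-15380/223) = 2*I*√857435/223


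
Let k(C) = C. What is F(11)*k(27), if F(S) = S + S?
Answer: 594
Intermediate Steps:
F(S) = 2*S
F(11)*k(27) = (2*11)*27 = 22*27 = 594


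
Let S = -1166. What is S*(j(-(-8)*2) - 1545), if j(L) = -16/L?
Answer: 1802636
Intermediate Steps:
S*(j(-(-8)*2) - 1545) = -1166*(-16/((-(-8)*2)) - 1545) = -1166*(-16/((-8*(-2))) - 1545) = -1166*(-16/16 - 1545) = -1166*(-16*1/16 - 1545) = -1166*(-1 - 1545) = -1166*(-1546) = 1802636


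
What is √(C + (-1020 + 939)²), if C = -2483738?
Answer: I*√2477177 ≈ 1573.9*I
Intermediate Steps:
√(C + (-1020 + 939)²) = √(-2483738 + (-1020 + 939)²) = √(-2483738 + (-81)²) = √(-2483738 + 6561) = √(-2477177) = I*√2477177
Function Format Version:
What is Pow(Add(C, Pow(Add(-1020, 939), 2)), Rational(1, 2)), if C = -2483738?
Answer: Mul(I, Pow(2477177, Rational(1, 2))) ≈ Mul(1573.9, I)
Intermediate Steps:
Pow(Add(C, Pow(Add(-1020, 939), 2)), Rational(1, 2)) = Pow(Add(-2483738, Pow(Add(-1020, 939), 2)), Rational(1, 2)) = Pow(Add(-2483738, Pow(-81, 2)), Rational(1, 2)) = Pow(Add(-2483738, 6561), Rational(1, 2)) = Pow(-2477177, Rational(1, 2)) = Mul(I, Pow(2477177, Rational(1, 2)))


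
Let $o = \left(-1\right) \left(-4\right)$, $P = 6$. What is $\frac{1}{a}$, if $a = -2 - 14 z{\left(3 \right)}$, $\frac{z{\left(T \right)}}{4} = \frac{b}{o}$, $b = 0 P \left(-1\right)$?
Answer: $- \frac{1}{2} \approx -0.5$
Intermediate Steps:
$b = 0$ ($b = 0 \cdot 6 \left(-1\right) = 0 \left(-1\right) = 0$)
$o = 4$
$z{\left(T \right)} = 0$ ($z{\left(T \right)} = 4 \cdot \frac{0}{4} = 4 \cdot 0 \cdot \frac{1}{4} = 4 \cdot 0 = 0$)
$a = -2$ ($a = -2 - 0 = -2 + 0 = -2$)
$\frac{1}{a} = \frac{1}{-2} = - \frac{1}{2}$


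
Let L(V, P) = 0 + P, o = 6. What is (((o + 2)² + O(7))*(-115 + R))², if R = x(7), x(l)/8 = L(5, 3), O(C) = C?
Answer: 41744521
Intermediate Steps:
L(V, P) = P
x(l) = 24 (x(l) = 8*3 = 24)
R = 24
(((o + 2)² + O(7))*(-115 + R))² = (((6 + 2)² + 7)*(-115 + 24))² = ((8² + 7)*(-91))² = ((64 + 7)*(-91))² = (71*(-91))² = (-6461)² = 41744521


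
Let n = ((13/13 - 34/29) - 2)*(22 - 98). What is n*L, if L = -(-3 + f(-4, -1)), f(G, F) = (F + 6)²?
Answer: -105336/29 ≈ -3632.3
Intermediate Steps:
f(G, F) = (6 + F)²
L = -22 (L = -(-3 + (6 - 1)²) = -(-3 + 5²) = -(-3 + 25) = -1*22 = -22)
n = 4788/29 (n = ((13*(1/13) - 34*1/29) - 2)*(-76) = ((1 - 34/29) - 2)*(-76) = (-5/29 - 2)*(-76) = -63/29*(-76) = 4788/29 ≈ 165.10)
n*L = (4788/29)*(-22) = -105336/29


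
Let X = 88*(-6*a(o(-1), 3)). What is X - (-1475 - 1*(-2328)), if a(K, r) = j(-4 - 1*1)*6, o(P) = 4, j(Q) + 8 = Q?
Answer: 40331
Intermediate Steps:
j(Q) = -8 + Q
a(K, r) = -78 (a(K, r) = (-8 + (-4 - 1*1))*6 = (-8 + (-4 - 1))*6 = (-8 - 5)*6 = -13*6 = -78)
X = 41184 (X = 88*(-6*(-78)) = 88*468 = 41184)
X - (-1475 - 1*(-2328)) = 41184 - (-1475 - 1*(-2328)) = 41184 - (-1475 + 2328) = 41184 - 1*853 = 41184 - 853 = 40331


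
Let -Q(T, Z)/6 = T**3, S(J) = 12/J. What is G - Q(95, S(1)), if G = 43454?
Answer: 5187704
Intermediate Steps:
Q(T, Z) = -6*T**3
G - Q(95, S(1)) = 43454 - (-6)*95**3 = 43454 - (-6)*857375 = 43454 - 1*(-5144250) = 43454 + 5144250 = 5187704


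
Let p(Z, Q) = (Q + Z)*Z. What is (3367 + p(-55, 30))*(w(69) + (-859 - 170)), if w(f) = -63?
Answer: -5178264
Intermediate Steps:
p(Z, Q) = Z*(Q + Z)
(3367 + p(-55, 30))*(w(69) + (-859 - 170)) = (3367 - 55*(30 - 55))*(-63 + (-859 - 170)) = (3367 - 55*(-25))*(-63 - 1029) = (3367 + 1375)*(-1092) = 4742*(-1092) = -5178264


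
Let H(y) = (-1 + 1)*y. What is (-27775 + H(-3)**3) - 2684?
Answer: -30459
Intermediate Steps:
H(y) = 0 (H(y) = 0*y = 0)
(-27775 + H(-3)**3) - 2684 = (-27775 + 0**3) - 2684 = (-27775 + 0) - 2684 = -27775 - 2684 = -30459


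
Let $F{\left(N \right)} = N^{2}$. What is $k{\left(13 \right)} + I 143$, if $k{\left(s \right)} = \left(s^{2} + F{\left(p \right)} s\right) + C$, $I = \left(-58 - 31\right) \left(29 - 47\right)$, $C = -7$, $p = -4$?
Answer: $229456$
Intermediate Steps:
$I = 1602$ ($I = \left(-89\right) \left(-18\right) = 1602$)
$k{\left(s \right)} = -7 + s^{2} + 16 s$ ($k{\left(s \right)} = \left(s^{2} + \left(-4\right)^{2} s\right) - 7 = \left(s^{2} + 16 s\right) - 7 = -7 + s^{2} + 16 s$)
$k{\left(13 \right)} + I 143 = \left(-7 + 13^{2} + 16 \cdot 13\right) + 1602 \cdot 143 = \left(-7 + 169 + 208\right) + 229086 = 370 + 229086 = 229456$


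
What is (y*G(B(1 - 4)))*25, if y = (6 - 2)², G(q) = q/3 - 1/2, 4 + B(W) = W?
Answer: -3400/3 ≈ -1133.3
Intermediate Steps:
B(W) = -4 + W
G(q) = -½ + q/3 (G(q) = q*(⅓) - 1*½ = q/3 - ½ = -½ + q/3)
y = 16 (y = 4² = 16)
(y*G(B(1 - 4)))*25 = (16*(-½ + (-4 + (1 - 4))/3))*25 = (16*(-½ + (-4 - 3)/3))*25 = (16*(-½ + (⅓)*(-7)))*25 = (16*(-½ - 7/3))*25 = (16*(-17/6))*25 = -136/3*25 = -3400/3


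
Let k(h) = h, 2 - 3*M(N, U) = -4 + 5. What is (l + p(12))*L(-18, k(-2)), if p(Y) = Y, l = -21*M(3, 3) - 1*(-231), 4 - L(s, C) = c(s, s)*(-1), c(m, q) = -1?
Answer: 708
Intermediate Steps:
M(N, U) = ⅓ (M(N, U) = ⅔ - (-4 + 5)/3 = ⅔ - ⅓*1 = ⅔ - ⅓ = ⅓)
L(s, C) = 3 (L(s, C) = 4 - (-1)*(-1) = 4 - 1*1 = 4 - 1 = 3)
l = 224 (l = -21*⅓ - 1*(-231) = -7 + 231 = 224)
(l + p(12))*L(-18, k(-2)) = (224 + 12)*3 = 236*3 = 708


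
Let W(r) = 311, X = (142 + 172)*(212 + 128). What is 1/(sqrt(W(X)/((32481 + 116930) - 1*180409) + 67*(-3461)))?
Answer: -I*sqrt(24757184842214)/2396011179 ≈ -0.0020766*I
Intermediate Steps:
X = 106760 (X = 314*340 = 106760)
1/(sqrt(W(X)/((32481 + 116930) - 1*180409) + 67*(-3461))) = 1/(sqrt(311/((32481 + 116930) - 1*180409) + 67*(-3461))) = 1/(sqrt(311/(149411 - 180409) - 231887)) = 1/(sqrt(311/(-30998) - 231887)) = 1/(sqrt(311*(-1/30998) - 231887)) = 1/(sqrt(-311/30998 - 231887)) = 1/(sqrt(-7188033537/30998)) = 1/(3*I*sqrt(24757184842214)/30998) = -I*sqrt(24757184842214)/2396011179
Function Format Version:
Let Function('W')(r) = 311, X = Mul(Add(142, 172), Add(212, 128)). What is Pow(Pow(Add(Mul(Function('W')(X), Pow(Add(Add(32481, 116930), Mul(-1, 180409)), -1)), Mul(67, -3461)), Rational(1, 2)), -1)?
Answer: Mul(Rational(-1, 2396011179), I, Pow(24757184842214, Rational(1, 2))) ≈ Mul(-0.0020766, I)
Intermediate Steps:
X = 106760 (X = Mul(314, 340) = 106760)
Pow(Pow(Add(Mul(Function('W')(X), Pow(Add(Add(32481, 116930), Mul(-1, 180409)), -1)), Mul(67, -3461)), Rational(1, 2)), -1) = Pow(Pow(Add(Mul(311, Pow(Add(Add(32481, 116930), Mul(-1, 180409)), -1)), Mul(67, -3461)), Rational(1, 2)), -1) = Pow(Pow(Add(Mul(311, Pow(Add(149411, -180409), -1)), -231887), Rational(1, 2)), -1) = Pow(Pow(Add(Mul(311, Pow(-30998, -1)), -231887), Rational(1, 2)), -1) = Pow(Pow(Add(Mul(311, Rational(-1, 30998)), -231887), Rational(1, 2)), -1) = Pow(Pow(Add(Rational(-311, 30998), -231887), Rational(1, 2)), -1) = Pow(Pow(Rational(-7188033537, 30998), Rational(1, 2)), -1) = Pow(Mul(Rational(3, 30998), I, Pow(24757184842214, Rational(1, 2))), -1) = Mul(Rational(-1, 2396011179), I, Pow(24757184842214, Rational(1, 2)))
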